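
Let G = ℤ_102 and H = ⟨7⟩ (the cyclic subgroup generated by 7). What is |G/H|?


|⟨7⟩| = n / gcd(7, 102) = 102 / 1 = 102
H is normal (ℤ_102 is abelian).
|G/H| = |G| / |H| = 102 / 102 = 1

|G/H| = 1


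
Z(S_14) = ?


Z(G) = {g ∈ G | gx = xg for all x ∈ G}
S_n is non-abelian for n ≥ 3; Z(S_14) is trivial

Z(S_14) = {e}


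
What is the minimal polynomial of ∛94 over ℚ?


∛94 satisfies x³ - 94 = 0, irreducible over ℚ (no rational root; 94 is not a perfect cube)

Minimal polynomial: x³ - 94


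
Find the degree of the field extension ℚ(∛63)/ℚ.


∛63 has minimal polynomial x³ - 63 (irreducible over ℚ since 63 is not a perfect cube)

[ℚ(∛63)/ℚ] = 3


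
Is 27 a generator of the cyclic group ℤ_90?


g generates ℤ_n iff gcd(g, n) = 1
gcd(27, 90) = 9
Since gcd = 9 ≠ 1, ⟨27⟩ has order 10 < 90, so 27 is not a generator.

No, 27 does not generate ℤ_90


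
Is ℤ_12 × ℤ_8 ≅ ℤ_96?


Comparing ℤ_12 × ℤ_8 and ℤ_96:
gcd(12,8) = 4 ≠ 1. Max element order in ℤ_12×ℤ_8 is lcm(12,8) = 24 < 96, so it has no element of order 96

No, ℤ_12 × ℤ_8 ≇ ℤ_96


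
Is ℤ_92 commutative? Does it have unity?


ℤ_92 is a commutative ring with unity 1; 92 = 2×46 is composite, so 2·46 ≡ 0 gives zero divisors (not an integral domain)
Commutative: Yes
Integral domain: No
Has unity: Yes

ℤ_92: Commutative=Yes, Unity=Yes


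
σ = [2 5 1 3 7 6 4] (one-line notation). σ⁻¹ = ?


To find σ⁻¹, swap domain and range:
σ(1) = 2 → σ⁻¹(2) = 1
σ(2) = 5 → σ⁻¹(5) = 2
σ(3) = 1 → σ⁻¹(1) = 3
σ(4) = 3 → σ⁻¹(3) = 4
σ(5) = 7 → σ⁻¹(7) = 5
σ(6) = 6 → σ⁻¹(6) = 6
σ(7) = 4 → σ⁻¹(4) = 7

σ⁻¹ = [3 1 4 7 2 6 5]


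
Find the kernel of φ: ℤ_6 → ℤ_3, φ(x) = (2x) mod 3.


Kernel = preimage of identity
ker(φ) = {x ∈ ℤ_6 : 2x ≡ 0 (mod 3)}. Since 3 | 6, φ is well-defined. The kernel is the cyclic subgroup ⟨3⟩ of ℤ_6 (order 2), i.e. {0, 3}

ker(φ) = {0, 3}


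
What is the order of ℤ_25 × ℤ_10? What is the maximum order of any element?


|ℤ_25 × ℤ_10| = 25 × 10 = 250
Max element order = lcm(25,10) = 50
Cyclic? No (gcd=5)

|ℤ_25×ℤ_10| = 250, max element order = 50


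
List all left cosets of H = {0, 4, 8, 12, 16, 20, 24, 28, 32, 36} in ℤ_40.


H = {0, 4, 8, 12, 16, 20, 24, 28, 32, 36}, |H| = 10
Number of cosets = |G|/|H| = 40/10 = 4
0 + H = {0, 4, 8, 12, 16, 20, 24, 28, 32, 36}
1 + H = {1, 5, 9, 13, 17, 21, 25, 29, 33, 37}
2 + H = {2, 6, 10, 14, 18, 22, 26, 30, 34, 38}
3 + H = {3, 7, 11, 15, 19, 23, 27, 31, 35, 39}

Cosets: 0+H={0,4,8,12,16,20,24,28,32,36}; 1+H={1,5,9,13,17,21,25,29,33,37}; 2+H={2,6,10,14,18,22,26,30,34,38}; 3+H={3,7,11,15,19,23,27,31,35,39}


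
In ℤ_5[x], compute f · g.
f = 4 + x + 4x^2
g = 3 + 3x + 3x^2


Expand and collect like terms; reduce coefficients mod 5:
x^0: 4·3 = 12 ≡ 2 (mod 5)
x^1: 4·3 + 1·3 = 15 ≡ 0 (mod 5)
x^2: 4·3 + 1·3 + 4·3 = 27 ≡ 2 (mod 5)
x^3: 1·3 + 4·3 = 15 ≡ 0 (mod 5)
x^4: 4·3 = 12 ≡ 2 (mod 5)
Result: 2 + 2x^2 + 2x^4

f · g = 2 + 2x^2 + 2x^4


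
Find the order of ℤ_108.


ℤ_n has n elements.

|ℤ_108| = 108


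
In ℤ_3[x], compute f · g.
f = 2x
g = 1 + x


Expand and collect like terms; reduce coefficients mod 3:
x^0: 0·1 = 0 ≡ 0 (mod 3)
x^1: 0·1 + 2·1 = 2 ≡ 2 (mod 3)
x^2: 2·1 = 2 ≡ 2 (mod 3)
Result: 2x + 2x^2

f · g = 2x + 2x^2


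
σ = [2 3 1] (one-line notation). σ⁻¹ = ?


To find σ⁻¹, swap domain and range:
σ(1) = 2 → σ⁻¹(2) = 1
σ(2) = 3 → σ⁻¹(3) = 2
σ(3) = 1 → σ⁻¹(1) = 3

σ⁻¹ = [3 1 2]


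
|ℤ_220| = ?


ℤ_n has n elements.

|ℤ_220| = 220


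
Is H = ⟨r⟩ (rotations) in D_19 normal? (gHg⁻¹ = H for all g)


H = ⟨r⟩ (rotations) in D_19
The rotation subgroup ⟨r⟩ has index 2 in D_19, so it is normal

Yes, normal subgroup


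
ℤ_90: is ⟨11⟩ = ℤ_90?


g generates ℤ_n iff gcd(g, n) = 1
gcd(11, 90) = 1
Since gcd = 1, 11 is a generator.

Yes, 11 generates ℤ_90


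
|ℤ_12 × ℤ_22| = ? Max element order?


|ℤ_12 × ℤ_22| = 12 × 22 = 264
Max element order = lcm(12,22) = 132
Cyclic? No (gcd=2)

|ℤ_12×ℤ_22| = 264, max element order = 132


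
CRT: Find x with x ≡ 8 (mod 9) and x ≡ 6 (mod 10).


m₁ = 9, m₂ = 10, gcd = 1, so CRT applies. M = m₁·m₂ = 90
Let M₁ = M/m₁ = 10, M₂ = M/m₂ = 9
Find y₁ ≡ M₁⁻¹ (mod m₁): 10⁻¹ ≡ 1 (mod 9)
Find y₂ ≡ M₂⁻¹ (mod m₂): 9⁻¹ ≡ 9 (mod 10)
x = a₁·M₁·y₁ + a₂·M₂·y₂ = 8·10·1 + 6·9·9 = 566
Reduce mod 90: x ≡ 26
Check: 26 mod 9 = 8 ✓, 26 mod 10 = 6 ✓

x ≡ 26 (mod 90)


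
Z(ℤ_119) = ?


Z(G) = {g ∈ G | gx = xg for all x ∈ G}
ℤ_119 is abelian, so Z(G) = G

Z(ℤ_119) = ℤ_119


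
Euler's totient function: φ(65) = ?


Factor n: 65 = 5 × 13
φ(n) = n · ∏(1 - 1/p) over distinct primes p | n
φ(65) = 65 · (1 - 1/5) · (1 - 1/13) = 48

φ(65) = 48


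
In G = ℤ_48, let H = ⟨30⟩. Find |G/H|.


|⟨30⟩| = n / gcd(30, 48) = 48 / 6 = 8
H is normal (ℤ_48 is abelian).
|G/H| = |G| / |H| = 48 / 8 = 6

|G/H| = 6


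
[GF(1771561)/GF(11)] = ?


GF(1771561) = GF(11^6), so the extension degree is 6

[GF(1771561)/GF(11)] = 6


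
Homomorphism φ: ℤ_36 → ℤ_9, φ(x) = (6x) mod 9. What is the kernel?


Kernel = preimage of identity
ker(φ) = {x ∈ ℤ_36 : 6x ≡ 0 (mod 9)}. Since 9 | 36, φ is well-defined. The kernel is the cyclic subgroup ⟨3⟩ of ℤ_36 (order 12), i.e. {0, 3, 6, 9, 12, 15, 18, 21, 24, 27, 30, 33}

ker(φ) = {0, 3, 6, 9, 12, 15, 18, 21, 24, 27, 30, 33}


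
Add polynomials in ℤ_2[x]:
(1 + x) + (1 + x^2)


Add coefficients mod 2:
x^0: 1 + 1 = 0 (mod 2)
x^1: 1 + 0 = 1 (mod 2)
x^2: 0 + 1 = 1 (mod 2)
Result: x + x^2

f + g = x + x^2


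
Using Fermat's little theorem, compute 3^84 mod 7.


Fermat's little theorem: if p is prime and gcd(a,p)=1, then a^(p-1) ≡ 1 (mod p)
p = 7 is prime, gcd(3,7) = 1
Reduce exponent: 84 mod 6 = 0
So 3^84 ≡ 3^0 (mod 7)
3^0 = 1

3^84 ≡ 1 (mod 7)


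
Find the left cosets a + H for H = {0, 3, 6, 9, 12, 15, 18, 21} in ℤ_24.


H = {0, 3, 6, 9, 12, 15, 18, 21}, |H| = 8
Number of cosets = |G|/|H| = 24/8 = 3
0 + H = {0, 3, 6, 9, 12, 15, 18, 21}
1 + H = {1, 4, 7, 10, 13, 16, 19, 22}
2 + H = {2, 5, 8, 11, 14, 17, 20, 23}

Cosets: 0+H={0,3,6,9,12,15,18,21}; 1+H={1,4,7,10,13,16,19,22}; 2+H={2,5,8,11,14,17,20,23}


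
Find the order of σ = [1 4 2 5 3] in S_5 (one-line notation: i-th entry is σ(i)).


Cycle decomposition: (2 4 5 3)
Cycle lengths: 4
Order = lcm(4) = 4

ord(σ) = 4


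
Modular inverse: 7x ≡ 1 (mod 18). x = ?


Use the extended Euclidean algorithm to write 1 = 7·s + 18·t; then s mod 18 is the inverse.
Euclidean algorithm:
  7 = 0·18 + 7
  18 = 2·7 + 4
  7 = 1·4 + 3
  4 = 1·3 + 1
  3 = 3·1 + 0
gcd(7,18) = 1
Back-substitution gives: 7·(-5) + 18·(2) = 1
So 7⁻¹ ≡ -5 ≡ 13 (mod 18)
Check: 7 × 13 = 91 ≡ 1 (mod 18) ✓

7⁻¹ ≡ 13 (mod 18)


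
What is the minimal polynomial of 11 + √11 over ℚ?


Let α = 11 + √11. Then α - 11 = √11, so (α - 11)² = 11, giving α² - 22α + 110 = 0. Degree 2 and α ∉ ℚ, so this is the minimal polynomial.

Minimal polynomial: x² - 22x + 110


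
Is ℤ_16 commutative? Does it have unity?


ℤ_16 is a commutative ring with unity 1; 16 = 2×8 is composite, so 2·8 ≡ 0 gives zero divisors (not an integral domain)
Commutative: Yes
Integral domain: No
Has unity: Yes

ℤ_16: Commutative=Yes, Unity=Yes


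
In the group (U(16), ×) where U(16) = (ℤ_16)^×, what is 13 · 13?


Operation: multiplication mod 16
13 · 13 = (a × b) mod 16 with a = 13, b = 13

13 · 13 = 9


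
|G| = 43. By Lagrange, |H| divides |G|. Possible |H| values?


Lagrange's theorem: |H| divides |G|
|G| = 43
Divisors of 43: 1, 43

Possible subgroup orders: {1, 43}


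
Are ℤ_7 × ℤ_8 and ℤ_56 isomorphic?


Comparing ℤ_7 × ℤ_8 and ℤ_56:
gcd(7,8) = 1, so ℤ_7 × ℤ_8 ≅ ℤ_56 (CRT)

Yes, ℤ_7 × ℤ_8 ≅ ℤ_56


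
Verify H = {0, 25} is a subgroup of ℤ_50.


Subgroup test for H = {0, 25} in (ℤ_50, +):
(1) 0 ∈ H? Yes
(2) Closure: for all a,b ∈ H, (a+b) mod 50 ∈ H? Yes
(3) Inverses: for all a ∈ H, -a mod 50 ∈ H? Yes

Yes, H is a subgroup of ℤ_50


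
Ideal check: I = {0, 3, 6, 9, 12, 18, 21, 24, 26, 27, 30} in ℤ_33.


Check ideal conditions for I = {0, 3, 6, 9, 12, 18, 21, 24, 26, 27, 30} in ℤ_33:
(1) I is an additive subgroup? No
(2) For r ∈ ℤ_33 and a ∈ I: r·a ∈ I? No  [counterexample: r=2, a=24, r·a mod 33 = 15 ∉ I]

No, I is not an ideal of ℤ_33


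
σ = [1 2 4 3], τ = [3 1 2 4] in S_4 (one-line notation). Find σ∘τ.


σ∘τ: apply τ first, then σ
1 →τ 3 →σ 4
2 →τ 1 →σ 1
3 →τ 2 →σ 2
4 →τ 4 →σ 3

σ∘τ = [4 1 2 3]


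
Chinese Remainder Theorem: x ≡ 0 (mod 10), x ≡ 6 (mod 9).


m₁ = 10, m₂ = 9, gcd = 1, so CRT applies. M = m₁·m₂ = 90
Let M₁ = M/m₁ = 9, M₂ = M/m₂ = 10
Find y₁ ≡ M₁⁻¹ (mod m₁): 9⁻¹ ≡ 9 (mod 10)
Find y₂ ≡ M₂⁻¹ (mod m₂): 10⁻¹ ≡ 1 (mod 9)
x = a₁·M₁·y₁ + a₂·M₂·y₂ = 0·9·9 + 6·10·1 = 60
Reduce mod 90: x ≡ 60
Check: 60 mod 10 = 0 ✓, 60 mod 9 = 6 ✓

x ≡ 60 (mod 90)


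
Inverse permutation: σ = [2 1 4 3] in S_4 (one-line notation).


To find σ⁻¹, swap domain and range:
σ(1) = 2 → σ⁻¹(2) = 1
σ(2) = 1 → σ⁻¹(1) = 2
σ(3) = 4 → σ⁻¹(4) = 3
σ(4) = 3 → σ⁻¹(3) = 4

σ⁻¹ = [2 1 4 3]


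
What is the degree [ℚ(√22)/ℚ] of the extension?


√22 has minimal polynomial x² - 22 (irreducible over ℚ since 22 is squarefree)

[ℚ(√22)/ℚ] = 2


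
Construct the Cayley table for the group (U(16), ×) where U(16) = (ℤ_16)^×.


Elements: {1, 3, 5, 7, 9, 11, 13, 15}
Operation: multiplication mod 16
Entry (a, b) = (a × b) mod 16

Cayley table:
   |  1 |  3 |  5 |  7 |  9 | 11 | 13 | 15
 1 |  1 |  3 |  5 |  7 |  9 | 11 | 13 | 15
 3 |  3 |  9 | 15 |  5 | 11 |  1 |  7 | 13
 5 |  5 | 15 |  9 |  3 | 13 |  7 |  1 | 11
 7 |  7 |  5 |  3 |  1 | 15 | 13 | 11 |  9
 9 |  9 | 11 | 13 | 15 |  1 |  3 |  5 |  7
11 | 11 |  1 |  7 | 13 |  3 |  9 | 15 |  5
13 | 13 |  7 |  1 | 11 |  5 | 15 |  9 |  3
15 | 15 | 13 | 11 |  9 |  7 |  5 |  3 |  1


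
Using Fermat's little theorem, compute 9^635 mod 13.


Fermat's little theorem: if p is prime and gcd(a,p)=1, then a^(p-1) ≡ 1 (mod p)
p = 13 is prime, gcd(9,13) = 1
Reduce exponent: 635 mod 12 = 11
So 9^635 ≡ 9^11 (mod 13)
9^11 mod 13 = 3

9^635 ≡ 3 (mod 13)


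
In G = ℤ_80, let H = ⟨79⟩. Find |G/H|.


|⟨79⟩| = n / gcd(79, 80) = 80 / 1 = 80
H is normal (ℤ_80 is abelian).
|G/H| = |G| / |H| = 80 / 80 = 1

|G/H| = 1


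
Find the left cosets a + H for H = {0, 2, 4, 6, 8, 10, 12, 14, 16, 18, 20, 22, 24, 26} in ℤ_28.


H = {0, 2, 4, 6, 8, 10, 12, 14, 16, 18, 20, 22, 24, 26}, |H| = 14
Number of cosets = |G|/|H| = 28/14 = 2
0 + H = {0, 2, 4, 6, 8, 10, 12, 14, 16, 18, 20, 22, 24, 26}
1 + H = {1, 3, 5, 7, 9, 11, 13, 15, 17, 19, 21, 23, 25, 27}

Cosets: 0+H={0,2,4,6,8,10,12,14,16,18,20,22,24,26}; 1+H={1,3,5,7,9,11,13,15,17,19,21,23,25,27}


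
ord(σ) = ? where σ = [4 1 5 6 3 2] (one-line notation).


Cycle decomposition: (1 4 6 2) (3 5)
Cycle lengths: 4, 2
Order = lcm(4, 2) = 4

ord(σ) = 4


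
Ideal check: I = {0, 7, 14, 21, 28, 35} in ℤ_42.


Check ideal conditions for I = {0, 7, 14, 21, 28, 35} in ℤ_42:
(1) I is an additive subgroup? Yes
(2) For r ∈ ℤ_42 and a ∈ I: r·a ∈ I? Yes

Yes, I is an ideal of ℤ_42


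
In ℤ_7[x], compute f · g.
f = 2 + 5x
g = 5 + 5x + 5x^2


Expand and collect like terms; reduce coefficients mod 7:
x^0: 2·5 = 10 ≡ 3 (mod 7)
x^1: 2·5 + 5·5 = 35 ≡ 0 (mod 7)
x^2: 2·5 + 5·5 = 35 ≡ 0 (mod 7)
x^3: 5·5 = 25 ≡ 4 (mod 7)
Result: 3 + 4x^3

f · g = 3 + 4x^3


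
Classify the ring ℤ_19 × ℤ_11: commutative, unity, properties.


Direct product ring; commutative with unity (1,1); but (1,0)·(0,1) = (0,0) gives zero divisors, so not an integral domain
Commutative: Yes
Integral domain: No
Has unity: Yes

ℤ_19 × ℤ_11: Commutative=Yes, Unity=Yes


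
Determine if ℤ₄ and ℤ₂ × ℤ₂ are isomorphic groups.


Comparing ℤ₄ and ℤ₂ × ℤ₂:
ℤ₄ has an element of order 4; ℤ₂×ℤ₂ has exponent 2

No, ℤ₄ ≇ ℤ₂ × ℤ₂


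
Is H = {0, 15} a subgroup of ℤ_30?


Subgroup test for H = {0, 15} in (ℤ_30, +):
(1) 0 ∈ H? Yes
(2) Closure: for all a,b ∈ H, (a+b) mod 30 ∈ H? Yes
(3) Inverses: for all a ∈ H, -a mod 30 ∈ H? Yes

Yes, H is a subgroup of ℤ_30


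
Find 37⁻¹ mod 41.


Use the extended Euclidean algorithm to write 1 = 37·s + 41·t; then s mod 41 is the inverse.
Euclidean algorithm:
  37 = 0·41 + 37
  41 = 1·37 + 4
  37 = 9·4 + 1
  4 = 4·1 + 0
gcd(37,41) = 1
Back-substitution gives: 37·(10) + 41·(-9) = 1
So 37⁻¹ ≡ 10 ≡ 10 (mod 41)
Check: 37 × 10 = 370 ≡ 1 (mod 41) ✓

37⁻¹ ≡ 10 (mod 41)


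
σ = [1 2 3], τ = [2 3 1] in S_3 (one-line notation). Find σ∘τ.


σ∘τ: apply τ first, then σ
1 →τ 2 →σ 2
2 →τ 3 →σ 3
3 →τ 1 →σ 1

σ∘τ = [2 3 1]


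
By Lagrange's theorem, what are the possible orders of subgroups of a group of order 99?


Lagrange's theorem: |H| divides |G|
|G| = 99
Divisors of 99: 1, 3, 9, 11, 33, 99

Possible subgroup orders: {1, 3, 9, 11, 33, 99}


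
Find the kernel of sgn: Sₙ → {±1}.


Kernel = preimage of identity
ker(sgn) = even permutations = Aₙ

ker(sgn) = Aₙ


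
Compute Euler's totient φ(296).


Factor n: 296 = 2^3 × 37
φ(n) = n · ∏(1 - 1/p) over distinct primes p | n
φ(296) = 296 · (1 - 1/2) · (1 - 1/37) = 144

φ(296) = 144


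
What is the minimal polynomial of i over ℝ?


i satisfies x² + 1 = 0, irreducible over ℝ

Minimal polynomial: x² + 1


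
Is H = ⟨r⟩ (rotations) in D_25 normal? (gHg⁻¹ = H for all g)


H = ⟨r⟩ (rotations) in D_25
The rotation subgroup ⟨r⟩ has index 2 in D_25, so it is normal

Yes, normal subgroup


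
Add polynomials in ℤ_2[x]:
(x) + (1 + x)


Add coefficients mod 2:
x^0: 0 + 1 = 1 (mod 2)
x^1: 1 + 1 = 0 (mod 2)
Result: 1

f + g = 1


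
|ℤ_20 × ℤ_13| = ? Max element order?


|ℤ_20 × ℤ_13| = 20 × 13 = 260
Max element order = lcm(20,13) = 260
Cyclic? Yes (gcd=1)

|ℤ_20×ℤ_13| = 260, max element order = 260


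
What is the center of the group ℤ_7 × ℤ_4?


Z(G) = {g ∈ G | gx = xg for all x ∈ G}
Direct product of abelian groups is abelian, so Z(G) = G

Z(ℤ_7 × ℤ_4) = ℤ_7 × ℤ_4


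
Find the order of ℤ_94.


ℤ_n has n elements.

|ℤ_94| = 94


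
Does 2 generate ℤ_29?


g generates ℤ_n iff gcd(g, n) = 1
gcd(2, 29) = 1
Since gcd = 1, 2 is a generator.

Yes, 2 generates ℤ_29


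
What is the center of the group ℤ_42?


Z(G) = {g ∈ G | gx = xg for all x ∈ G}
ℤ_42 is abelian, so Z(G) = G

Z(ℤ_42) = ℤ_42


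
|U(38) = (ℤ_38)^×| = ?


U(n) is the group of units mod n; |U(n)| = φ(n)
|U(38)| = φ(38) = 18

|U(38) = (ℤ_38)^×| = 18


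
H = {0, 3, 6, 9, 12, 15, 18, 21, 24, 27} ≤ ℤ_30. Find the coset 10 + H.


10 + H = {10 + h (mod 30) : h ∈ H}
10+0=10, 10+3=13, 10+6=16, 10+9=19, 10+12=22, 10+15=25, 10+18=28, 10+21=1, 10+24=4, 10+27=7
10 + H = {1, 4, 7, 10, 13, 16, 19, 22, 25, 28} = 1 + H

10 + H = {1, 4, 7, 10, 13, 16, 19, 22, 25, 28}


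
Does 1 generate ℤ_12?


g generates ℤ_n iff gcd(g, n) = 1
gcd(1, 12) = 1
Since gcd = 1, 1 is a generator.

Yes, 1 generates ℤ_12


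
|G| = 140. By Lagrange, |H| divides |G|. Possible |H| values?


Lagrange's theorem: |H| divides |G|
|G| = 140
Divisors of 140: 1, 2, 4, 5, 7, 10, 14, 20, 28, 35, 70, 140

Possible subgroup orders: {1, 2, 4, 5, 7, 10, 14, 20, 28, 35, 70, 140}


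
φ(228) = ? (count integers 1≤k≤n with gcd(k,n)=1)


Factor n: 228 = 2^2 × 3 × 19
φ(n) = n · ∏(1 - 1/p) over distinct primes p | n
φ(228) = 228 · (1 - 1/2) · (1 - 1/3) · (1 - 1/19) = 72

φ(228) = 72


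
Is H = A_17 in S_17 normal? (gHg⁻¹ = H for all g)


H = A_17 in S_17
A_17 has index 2 in S_17, and every subgroup of index 2 is normal

Yes, normal subgroup


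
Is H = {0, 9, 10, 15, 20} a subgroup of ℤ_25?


Subgroup test for H = {0, 9, 10, 15, 20} in (ℤ_25, +):
(1) 0 ∈ H? Yes
(2) Closure: for all a,b ∈ H, (a+b) mod 25 ∈ H? No  [counterexample: 9 + 9 = 18 ∉ H]
(3) Inverses: for all a ∈ H, -a mod 25 ∈ H? No

No, H is not a subgroup of ℤ_25


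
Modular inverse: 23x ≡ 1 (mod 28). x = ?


Use the extended Euclidean algorithm to write 1 = 23·s + 28·t; then s mod 28 is the inverse.
Euclidean algorithm:
  23 = 0·28 + 23
  28 = 1·23 + 5
  23 = 4·5 + 3
  5 = 1·3 + 2
  3 = 1·2 + 1
  2 = 2·1 + 0
gcd(23,28) = 1
Back-substitution gives: 23·(11) + 28·(-9) = 1
So 23⁻¹ ≡ 11 ≡ 11 (mod 28)
Check: 23 × 11 = 253 ≡ 1 (mod 28) ✓

23⁻¹ ≡ 11 (mod 28)


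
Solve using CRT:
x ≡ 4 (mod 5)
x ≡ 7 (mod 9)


m₁ = 5, m₂ = 9, gcd = 1, so CRT applies. M = m₁·m₂ = 45
Let M₁ = M/m₁ = 9, M₂ = M/m₂ = 5
Find y₁ ≡ M₁⁻¹ (mod m₁): 9⁻¹ ≡ 4 (mod 5)
Find y₂ ≡ M₂⁻¹ (mod m₂): 5⁻¹ ≡ 2 (mod 9)
x = a₁·M₁·y₁ + a₂·M₂·y₂ = 4·9·4 + 7·5·2 = 214
Reduce mod 45: x ≡ 34
Check: 34 mod 5 = 4 ✓, 34 mod 9 = 7 ✓

x ≡ 34 (mod 45)


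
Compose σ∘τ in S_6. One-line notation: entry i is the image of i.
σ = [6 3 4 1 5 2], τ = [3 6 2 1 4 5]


σ∘τ: apply τ first, then σ
1 →τ 3 →σ 4
2 →τ 6 →σ 2
3 →τ 2 →σ 3
4 →τ 1 →σ 6
5 →τ 4 →σ 1
6 →τ 5 →σ 5

σ∘τ = [4 2 3 6 1 5]


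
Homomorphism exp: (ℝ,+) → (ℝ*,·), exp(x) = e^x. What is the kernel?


Kernel = preimage of identity
ker(exp) = {x ∈ ℝ | e^x = 1} = {0}

ker(exp) = {0}


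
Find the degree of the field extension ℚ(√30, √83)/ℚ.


[ℚ(√30,√83):ℚ] = [ℚ(√30,√83):ℚ(√30)]·[ℚ(√30):ℚ] = 2·2 = 4

[ℚ(√30, √83)/ℚ] = 4


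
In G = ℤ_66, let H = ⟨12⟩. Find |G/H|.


|⟨12⟩| = n / gcd(12, 66) = 66 / 6 = 11
H is normal (ℤ_66 is abelian).
|G/H| = |G| / |H| = 66 / 11 = 6

|G/H| = 6


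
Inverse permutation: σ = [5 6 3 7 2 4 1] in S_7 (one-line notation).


To find σ⁻¹, swap domain and range:
σ(1) = 5 → σ⁻¹(5) = 1
σ(2) = 6 → σ⁻¹(6) = 2
σ(3) = 3 → σ⁻¹(3) = 3
σ(4) = 7 → σ⁻¹(7) = 4
σ(5) = 2 → σ⁻¹(2) = 5
σ(6) = 4 → σ⁻¹(4) = 6
σ(7) = 1 → σ⁻¹(1) = 7

σ⁻¹ = [7 5 3 6 1 2 4]


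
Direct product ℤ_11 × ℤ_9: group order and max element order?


|ℤ_11 × ℤ_9| = 11 × 9 = 99
Max element order = lcm(11,9) = 99
Cyclic? Yes (gcd=1)

|ℤ_11×ℤ_9| = 99, max element order = 99


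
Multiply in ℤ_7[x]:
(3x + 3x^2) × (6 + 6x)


Expand and collect like terms; reduce coefficients mod 7:
x^0: 0·6 = 0 ≡ 0 (mod 7)
x^1: 0·6 + 3·6 = 18 ≡ 4 (mod 7)
x^2: 3·6 + 3·6 = 36 ≡ 1 (mod 7)
x^3: 3·6 = 18 ≡ 4 (mod 7)
Result: 4x + x^2 + 4x^3

f · g = 4x + x^2 + 4x^3


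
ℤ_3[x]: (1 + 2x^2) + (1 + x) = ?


Add coefficients mod 3:
x^0: 1 + 1 = 2 (mod 3)
x^1: 0 + 1 = 1 (mod 3)
x^2: 2 + 0 = 2 (mod 3)
Result: 2 + x + 2x^2

f + g = 2 + x + 2x^2


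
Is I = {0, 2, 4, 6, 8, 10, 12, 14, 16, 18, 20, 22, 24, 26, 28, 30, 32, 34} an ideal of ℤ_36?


Check ideal conditions for I = {0, 2, 4, 6, 8, 10, 12, 14, 16, 18, 20, 22, 24, 26, 28, 30, 32, 34} in ℤ_36:
(1) I is an additive subgroup? Yes
(2) For r ∈ ℤ_36 and a ∈ I: r·a ∈ I? Yes

Yes, I is an ideal of ℤ_36


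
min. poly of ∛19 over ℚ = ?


∛19 satisfies x³ - 19 = 0, irreducible over ℚ (no rational root; 19 is not a perfect cube)

Minimal polynomial: x³ - 19


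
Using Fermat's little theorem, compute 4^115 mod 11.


Fermat's little theorem: if p is prime and gcd(a,p)=1, then a^(p-1) ≡ 1 (mod p)
p = 11 is prime, gcd(4,11) = 1
Reduce exponent: 115 mod 10 = 5
So 4^115 ≡ 4^5 (mod 11)
4^5 mod 11 = 1

4^115 ≡ 1 (mod 11)


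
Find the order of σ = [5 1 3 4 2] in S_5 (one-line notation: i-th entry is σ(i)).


Cycle decomposition: (1 5 2)
Cycle lengths: 3
Order = lcm(3) = 3

ord(σ) = 3


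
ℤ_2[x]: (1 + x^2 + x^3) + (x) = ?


Add coefficients mod 2:
x^0: 1 + 0 = 1 (mod 2)
x^1: 0 + 1 = 1 (mod 2)
x^2: 1 + 0 = 1 (mod 2)
x^3: 1 + 0 = 1 (mod 2)
Result: 1 + x + x^2 + x^3

f + g = 1 + x + x^2 + x^3


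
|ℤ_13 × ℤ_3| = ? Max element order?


|ℤ_13 × ℤ_3| = 13 × 3 = 39
Max element order = lcm(13,3) = 39
Cyclic? Yes (gcd=1)

|ℤ_13×ℤ_3| = 39, max element order = 39


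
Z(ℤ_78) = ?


Z(G) = {g ∈ G | gx = xg for all x ∈ G}
ℤ_78 is abelian, so Z(G) = G

Z(ℤ_78) = ℤ_78


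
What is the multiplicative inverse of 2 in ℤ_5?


Use the extended Euclidean algorithm to write 1 = 2·s + 5·t; then s mod 5 is the inverse.
Euclidean algorithm:
  2 = 0·5 + 2
  5 = 2·2 + 1
  2 = 2·1 + 0
gcd(2,5) = 1
Back-substitution gives: 2·(-2) + 5·(1) = 1
So 2⁻¹ ≡ -2 ≡ 3 (mod 5)
Check: 2 × 3 = 6 ≡ 1 (mod 5) ✓

2⁻¹ ≡ 3 (mod 5)


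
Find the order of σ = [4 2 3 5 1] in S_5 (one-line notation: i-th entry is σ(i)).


Cycle decomposition: (1 4 5)
Cycle lengths: 3
Order = lcm(3) = 3

ord(σ) = 3


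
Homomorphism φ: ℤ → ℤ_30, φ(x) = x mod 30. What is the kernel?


Kernel = preimage of identity
ker(φ) = {x ∈ ℤ : x ≡ 0 (mod 30)} = 30ℤ = {0, ±30, ±60, ...}

ker(φ) = 30ℤ


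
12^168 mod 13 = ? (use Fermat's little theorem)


Fermat's little theorem: if p is prime and gcd(a,p)=1, then a^(p-1) ≡ 1 (mod p)
p = 13 is prime, gcd(12,13) = 1
Reduce exponent: 168 mod 12 = 0
So 12^168 ≡ 12^0 (mod 13)
12^0 = 1

12^168 ≡ 1 (mod 13)


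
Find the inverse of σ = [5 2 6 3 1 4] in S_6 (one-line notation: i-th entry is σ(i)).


To find σ⁻¹, swap domain and range:
σ(1) = 5 → σ⁻¹(5) = 1
σ(2) = 2 → σ⁻¹(2) = 2
σ(3) = 6 → σ⁻¹(6) = 3
σ(4) = 3 → σ⁻¹(3) = 4
σ(5) = 1 → σ⁻¹(1) = 5
σ(6) = 4 → σ⁻¹(4) = 6

σ⁻¹ = [5 2 4 6 1 3]


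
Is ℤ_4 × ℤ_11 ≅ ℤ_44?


Comparing ℤ_4 × ℤ_11 and ℤ_44:
gcd(4,11) = 1, so ℤ_4 × ℤ_11 ≅ ℤ_44 (CRT)

Yes, ℤ_4 × ℤ_11 ≅ ℤ_44


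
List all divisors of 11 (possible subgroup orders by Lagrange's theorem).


Lagrange's theorem: |H| divides |G|
|G| = 11
Divisors of 11: 1, 11

Possible subgroup orders: {1, 11}


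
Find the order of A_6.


|A_n| = n!/2 (even permutations)
|A_6| = 6!/2 = 720/2 = 360

|A_6| = 360


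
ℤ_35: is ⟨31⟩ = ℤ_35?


g generates ℤ_n iff gcd(g, n) = 1
gcd(31, 35) = 1
Since gcd = 1, 31 is a generator.

Yes, 31 generates ℤ_35


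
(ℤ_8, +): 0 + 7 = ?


Operation: addition mod 8
0 + 7 = (a + b) mod 8 with a = 0, b = 7

0 + 7 = 7


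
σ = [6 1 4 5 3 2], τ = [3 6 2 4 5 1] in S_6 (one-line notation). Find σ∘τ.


σ∘τ: apply τ first, then σ
1 →τ 3 →σ 4
2 →τ 6 →σ 2
3 →τ 2 →σ 1
4 →τ 4 →σ 5
5 →τ 5 →σ 3
6 →τ 1 →σ 6

σ∘τ = [4 2 1 5 3 6]


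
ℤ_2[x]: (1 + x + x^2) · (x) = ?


Expand and collect like terms; reduce coefficients mod 2:
x^0: 1·0 = 0 ≡ 0 (mod 2)
x^1: 1·1 + 1·0 = 1 ≡ 1 (mod 2)
x^2: 1·1 + 1·0 = 1 ≡ 1 (mod 2)
x^3: 1·1 = 1 ≡ 1 (mod 2)
Result: x + x^2 + x^3

f · g = x + x^2 + x^3


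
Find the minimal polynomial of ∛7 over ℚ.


∛7 satisfies x³ - 7 = 0, irreducible over ℚ (no rational root; 7 is not a perfect cube)

Minimal polynomial: x³ - 7


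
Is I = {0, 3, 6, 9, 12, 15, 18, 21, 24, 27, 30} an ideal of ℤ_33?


Check ideal conditions for I = {0, 3, 6, 9, 12, 15, 18, 21, 24, 27, 30} in ℤ_33:
(1) I is an additive subgroup? Yes
(2) For r ∈ ℤ_33 and a ∈ I: r·a ∈ I? Yes

Yes, I is an ideal of ℤ_33


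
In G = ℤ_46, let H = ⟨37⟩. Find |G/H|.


|⟨37⟩| = n / gcd(37, 46) = 46 / 1 = 46
H is normal (ℤ_46 is abelian).
|G/H| = |G| / |H| = 46 / 46 = 1

|G/H| = 1


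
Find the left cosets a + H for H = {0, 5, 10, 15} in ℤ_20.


H = {0, 5, 10, 15}, |H| = 4
Number of cosets = |G|/|H| = 20/4 = 5
0 + H = {0, 5, 10, 15}
1 + H = {1, 6, 11, 16}
2 + H = {2, 7, 12, 17}
3 + H = {3, 8, 13, 18}
4 + H = {4, 9, 14, 19}

Cosets: 0+H={0,5,10,15}; 1+H={1,6,11,16}; 2+H={2,7,12,17}; 3+H={3,8,13,18}; 4+H={4,9,14,19}


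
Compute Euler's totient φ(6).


φ(n) = count of k ∈ {1,...,n} with gcd(k,n)=1
Coprimes to 6: {1, 5}
Count: 2

φ(6) = 2


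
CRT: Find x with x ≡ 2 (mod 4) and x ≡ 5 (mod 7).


m₁ = 4, m₂ = 7, gcd = 1, so CRT applies. M = m₁·m₂ = 28
Let M₁ = M/m₁ = 7, M₂ = M/m₂ = 4
Find y₁ ≡ M₁⁻¹ (mod m₁): 7⁻¹ ≡ 3 (mod 4)
Find y₂ ≡ M₂⁻¹ (mod m₂): 4⁻¹ ≡ 2 (mod 7)
x = a₁·M₁·y₁ + a₂·M₂·y₂ = 2·7·3 + 5·4·2 = 82
Reduce mod 28: x ≡ 26
Check: 26 mod 4 = 2 ✓, 26 mod 7 = 5 ✓

x ≡ 26 (mod 28)


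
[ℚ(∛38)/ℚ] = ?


∛38 has minimal polynomial x³ - 38 (irreducible over ℚ since 38 is not a perfect cube)

[ℚ(∛38)/ℚ] = 3


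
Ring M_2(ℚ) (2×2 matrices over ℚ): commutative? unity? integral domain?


Matrix multiplication is non-commutative for n ≥ 2; the identity matrix I is the unity; singular matrices give zero divisors, so not an integral domain
Commutative: No
Integral domain: No
Has unity: Yes

M_2(ℚ) (2×2 matrices over ℚ): Commutative=No, Unity=Yes


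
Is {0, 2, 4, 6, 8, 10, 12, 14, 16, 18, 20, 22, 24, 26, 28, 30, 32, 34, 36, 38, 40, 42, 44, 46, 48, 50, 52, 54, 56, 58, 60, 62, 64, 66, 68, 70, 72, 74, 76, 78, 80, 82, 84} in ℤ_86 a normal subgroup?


H = {0, 2, 4, 6, 8, 10, 12, 14, 16, 18, 20, 22, 24, 26, 28, 30, 32, 34, 36, 38, 40, 42, 44, 46, 48, 50, 52, 54, 56, 58, 60, 62, 64, 66, 68, 70, 72, 74, 76, 78, 80, 82, 84} in ℤ_86
ℤ_86 is abelian; every subgroup of an abelian group is normal

Yes, normal subgroup


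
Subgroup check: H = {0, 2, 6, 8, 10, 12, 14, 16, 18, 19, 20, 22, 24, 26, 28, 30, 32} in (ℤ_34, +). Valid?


Subgroup test for H = {0, 2, 6, 8, 10, 12, 14, 16, 18, 19, 20, 22, 24, 26, 28, 30, 32} in (ℤ_34, +):
(1) 0 ∈ H? Yes
(2) Closure: for all a,b ∈ H, (a+b) mod 34 ∈ H? No  [counterexample: 2 + 2 = 4 ∉ H]
(3) Inverses: for all a ∈ H, -a mod 34 ∈ H? No

No, H is not a subgroup of ℤ_34


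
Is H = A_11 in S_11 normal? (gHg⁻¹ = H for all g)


H = A_11 in S_11
A_11 has index 2 in S_11, and every subgroup of index 2 is normal

Yes, normal subgroup


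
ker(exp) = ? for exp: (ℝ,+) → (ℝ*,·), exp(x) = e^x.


Kernel = preimage of identity
ker(exp) = {x ∈ ℝ | e^x = 1} = {0}

ker(exp) = {0}


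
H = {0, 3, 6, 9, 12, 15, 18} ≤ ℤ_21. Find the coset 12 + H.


12 + H = {12 + h (mod 21) : h ∈ H}
12+0=12, 12+3=15, 12+6=18, 12+9=0, 12+12=3, 12+15=6, 12+18=9
12 + H = {0, 3, 6, 9, 12, 15, 18} = 0 + H

12 + H = {0, 3, 6, 9, 12, 15, 18}


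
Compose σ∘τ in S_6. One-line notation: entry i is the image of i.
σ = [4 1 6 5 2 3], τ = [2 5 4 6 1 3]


σ∘τ: apply τ first, then σ
1 →τ 2 →σ 1
2 →τ 5 →σ 2
3 →τ 4 →σ 5
4 →τ 6 →σ 3
5 →τ 1 →σ 4
6 →τ 3 →σ 6

σ∘τ = [1 2 5 3 4 6]


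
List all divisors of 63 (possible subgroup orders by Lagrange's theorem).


Lagrange's theorem: |H| divides |G|
|G| = 63
Divisors of 63: 1, 3, 7, 9, 21, 63

Possible subgroup orders: {1, 3, 7, 9, 21, 63}


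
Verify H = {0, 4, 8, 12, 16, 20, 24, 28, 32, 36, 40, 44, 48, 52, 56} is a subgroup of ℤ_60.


Subgroup test for H = {0, 4, 8, 12, 16, 20, 24, 28, 32, 36, 40, 44, 48, 52, 56} in (ℤ_60, +):
(1) 0 ∈ H? Yes
(2) Closure: for all a,b ∈ H, (a+b) mod 60 ∈ H? Yes
(3) Inverses: for all a ∈ H, -a mod 60 ∈ H? Yes

Yes, H is a subgroup of ℤ_60


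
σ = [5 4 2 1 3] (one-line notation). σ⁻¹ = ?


To find σ⁻¹, swap domain and range:
σ(1) = 5 → σ⁻¹(5) = 1
σ(2) = 4 → σ⁻¹(4) = 2
σ(3) = 2 → σ⁻¹(2) = 3
σ(4) = 1 → σ⁻¹(1) = 4
σ(5) = 3 → σ⁻¹(3) = 5

σ⁻¹ = [4 3 5 2 1]


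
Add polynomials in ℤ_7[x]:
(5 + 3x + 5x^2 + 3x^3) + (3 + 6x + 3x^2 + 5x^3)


Add coefficients mod 7:
x^0: 5 + 3 = 1 (mod 7)
x^1: 3 + 6 = 2 (mod 7)
x^2: 5 + 3 = 1 (mod 7)
x^3: 3 + 5 = 1 (mod 7)
Result: 1 + 2x + x^2 + x^3

f + g = 1 + 2x + x^2 + x^3


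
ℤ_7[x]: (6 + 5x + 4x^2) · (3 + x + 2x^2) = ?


Expand and collect like terms; reduce coefficients mod 7:
x^0: 6·3 = 18 ≡ 4 (mod 7)
x^1: 6·1 + 5·3 = 21 ≡ 0 (mod 7)
x^2: 6·2 + 5·1 + 4·3 = 29 ≡ 1 (mod 7)
x^3: 5·2 + 4·1 = 14 ≡ 0 (mod 7)
x^4: 4·2 = 8 ≡ 1 (mod 7)
Result: 4 + x^2 + x^4

f · g = 4 + x^2 + x^4


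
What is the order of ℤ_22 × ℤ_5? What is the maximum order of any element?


|ℤ_22 × ℤ_5| = 22 × 5 = 110
Max element order = lcm(22,5) = 110
Cyclic? Yes (gcd=1)

|ℤ_22×ℤ_5| = 110, max element order = 110


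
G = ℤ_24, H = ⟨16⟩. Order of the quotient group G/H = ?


|⟨16⟩| = n / gcd(16, 24) = 24 / 8 = 3
H is normal (ℤ_24 is abelian).
|G/H| = |G| / |H| = 24 / 3 = 8

|G/H| = 8


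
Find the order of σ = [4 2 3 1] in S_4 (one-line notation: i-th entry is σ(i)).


Cycle decomposition: (1 4)
Cycle lengths: 2
Order = lcm(2) = 2

ord(σ) = 2


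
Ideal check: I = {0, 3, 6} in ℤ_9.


Check ideal conditions for I = {0, 3, 6} in ℤ_9:
(1) I is an additive subgroup? Yes
(2) For r ∈ ℤ_9 and a ∈ I: r·a ∈ I? Yes

Yes, I is an ideal of ℤ_9


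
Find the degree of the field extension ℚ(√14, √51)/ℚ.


[ℚ(√14,√51):ℚ] = [ℚ(√14,√51):ℚ(√14)]·[ℚ(√14):ℚ] = 2·2 = 4

[ℚ(√14, √51)/ℚ] = 4


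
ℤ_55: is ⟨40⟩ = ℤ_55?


g generates ℤ_n iff gcd(g, n) = 1
gcd(40, 55) = 5
Since gcd = 5 ≠ 1, ⟨40⟩ has order 11 < 55, so 40 is not a generator.

No, 40 does not generate ℤ_55


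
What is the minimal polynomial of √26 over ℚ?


√26 satisfies x² - 26 = 0, irreducible over ℚ since 26 is squarefree

Minimal polynomial: x² - 26


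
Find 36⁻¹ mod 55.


Use the extended Euclidean algorithm to write 1 = 36·s + 55·t; then s mod 55 is the inverse.
Euclidean algorithm:
  36 = 0·55 + 36
  55 = 1·36 + 19
  36 = 1·19 + 17
  19 = 1·17 + 2
  17 = 8·2 + 1
  2 = 2·1 + 0
gcd(36,55) = 1
Back-substitution gives: 36·(26) + 55·(-17) = 1
So 36⁻¹ ≡ 26 ≡ 26 (mod 55)
Check: 36 × 26 = 936 ≡ 1 (mod 55) ✓

36⁻¹ ≡ 26 (mod 55)


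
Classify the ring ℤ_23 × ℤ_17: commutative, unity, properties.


Direct product ring; commutative with unity (1,1); but (1,0)·(0,1) = (0,0) gives zero divisors, so not an integral domain
Commutative: Yes
Integral domain: No
Has unity: Yes

ℤ_23 × ℤ_17: Commutative=Yes, Unity=Yes


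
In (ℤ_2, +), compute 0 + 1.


Operation: addition mod 2
0 + 1 = (a + b) mod 2 with a = 0, b = 1

0 + 1 = 1


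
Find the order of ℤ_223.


ℤ_n has n elements.

|ℤ_223| = 223


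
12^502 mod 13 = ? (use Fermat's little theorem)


Fermat's little theorem: if p is prime and gcd(a,p)=1, then a^(p-1) ≡ 1 (mod p)
p = 13 is prime, gcd(12,13) = 1
Reduce exponent: 502 mod 12 = 10
So 12^502 ≡ 12^10 (mod 13)
12^10 mod 13 = 1

12^502 ≡ 1 (mod 13)


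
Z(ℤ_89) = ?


Z(G) = {g ∈ G | gx = xg for all x ∈ G}
ℤ_89 is abelian, so Z(G) = G

Z(ℤ_89) = ℤ_89


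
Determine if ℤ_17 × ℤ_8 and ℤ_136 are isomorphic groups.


Comparing ℤ_17 × ℤ_8 and ℤ_136:
gcd(17,8) = 1, so ℤ_17 × ℤ_8 ≅ ℤ_136 (CRT)

Yes, ℤ_17 × ℤ_8 ≅ ℤ_136


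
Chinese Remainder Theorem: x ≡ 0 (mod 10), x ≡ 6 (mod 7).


m₁ = 10, m₂ = 7, gcd = 1, so CRT applies. M = m₁·m₂ = 70
Let M₁ = M/m₁ = 7, M₂ = M/m₂ = 10
Find y₁ ≡ M₁⁻¹ (mod m₁): 7⁻¹ ≡ 3 (mod 10)
Find y₂ ≡ M₂⁻¹ (mod m₂): 10⁻¹ ≡ 5 (mod 7)
x = a₁·M₁·y₁ + a₂·M₂·y₂ = 0·7·3 + 6·10·5 = 300
Reduce mod 70: x ≡ 20
Check: 20 mod 10 = 0 ✓, 20 mod 7 = 6 ✓

x ≡ 20 (mod 70)


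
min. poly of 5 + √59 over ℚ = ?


Let α = 5 + √59. Then α - 5 = √59, so (α - 5)² = 59, giving α² - 10α - 34 = 0. Degree 2 and α ∉ ℚ, so this is the minimal polynomial.

Minimal polynomial: x² - 10x - 34


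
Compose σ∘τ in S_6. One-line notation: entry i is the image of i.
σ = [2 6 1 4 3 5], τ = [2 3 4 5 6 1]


σ∘τ: apply τ first, then σ
1 →τ 2 →σ 6
2 →τ 3 →σ 1
3 →τ 4 →σ 4
4 →τ 5 →σ 3
5 →τ 6 →σ 5
6 →τ 1 →σ 2

σ∘τ = [6 1 4 3 5 2]


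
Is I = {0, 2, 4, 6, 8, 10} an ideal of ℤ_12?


Check ideal conditions for I = {0, 2, 4, 6, 8, 10} in ℤ_12:
(1) I is an additive subgroup? Yes
(2) For r ∈ ℤ_12 and a ∈ I: r·a ∈ I? Yes

Yes, I is an ideal of ℤ_12


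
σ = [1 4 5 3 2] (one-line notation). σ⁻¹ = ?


To find σ⁻¹, swap domain and range:
σ(1) = 1 → σ⁻¹(1) = 1
σ(2) = 4 → σ⁻¹(4) = 2
σ(3) = 5 → σ⁻¹(5) = 3
σ(4) = 3 → σ⁻¹(3) = 4
σ(5) = 2 → σ⁻¹(2) = 5

σ⁻¹ = [1 5 4 2 3]


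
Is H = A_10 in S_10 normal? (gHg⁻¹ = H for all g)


H = A_10 in S_10
A_10 has index 2 in S_10, and every subgroup of index 2 is normal

Yes, normal subgroup


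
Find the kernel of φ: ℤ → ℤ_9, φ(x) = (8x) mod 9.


Kernel = preimage of identity
ker(φ) = {x ∈ ℤ : 8x ≡ 0 (mod 9)}. gcd(8,9) = 1, so 8x ≡ 0 (mod 9) ⟺ x ≡ 0 (mod 9/1 = 9). Hence ker(φ) = 9ℤ

ker(φ) = 9ℤ


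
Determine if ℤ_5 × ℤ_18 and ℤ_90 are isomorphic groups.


Comparing ℤ_5 × ℤ_18 and ℤ_90:
gcd(5,18) = 1, so ℤ_5 × ℤ_18 ≅ ℤ_90 (CRT)

Yes, ℤ_5 × ℤ_18 ≅ ℤ_90


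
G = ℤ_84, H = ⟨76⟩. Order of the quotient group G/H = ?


|⟨76⟩| = n / gcd(76, 84) = 84 / 4 = 21
H is normal (ℤ_84 is abelian).
|G/H| = |G| / |H| = 84 / 21 = 4

|G/H| = 4


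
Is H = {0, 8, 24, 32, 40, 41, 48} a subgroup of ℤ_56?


Subgroup test for H = {0, 8, 24, 32, 40, 41, 48} in (ℤ_56, +):
(1) 0 ∈ H? Yes
(2) Closure: for all a,b ∈ H, (a+b) mod 56 ∈ H? No  [counterexample: 8 + 8 = 16 ∉ H]
(3) Inverses: for all a ∈ H, -a mod 56 ∈ H? No

No, H is not a subgroup of ℤ_56


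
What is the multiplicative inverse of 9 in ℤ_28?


Use the extended Euclidean algorithm to write 1 = 9·s + 28·t; then s mod 28 is the inverse.
Euclidean algorithm:
  9 = 0·28 + 9
  28 = 3·9 + 1
  9 = 9·1 + 0
gcd(9,28) = 1
Back-substitution gives: 9·(-3) + 28·(1) = 1
So 9⁻¹ ≡ -3 ≡ 25 (mod 28)
Check: 9 × 25 = 225 ≡ 1 (mod 28) ✓

9⁻¹ ≡ 25 (mod 28)


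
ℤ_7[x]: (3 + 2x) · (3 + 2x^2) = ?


Expand and collect like terms; reduce coefficients mod 7:
x^0: 3·3 = 9 ≡ 2 (mod 7)
x^1: 3·0 + 2·3 = 6 ≡ 6 (mod 7)
x^2: 3·2 + 2·0 = 6 ≡ 6 (mod 7)
x^3: 2·2 = 4 ≡ 4 (mod 7)
Result: 2 + 6x + 6x^2 + 4x^3

f · g = 2 + 6x + 6x^2 + 4x^3


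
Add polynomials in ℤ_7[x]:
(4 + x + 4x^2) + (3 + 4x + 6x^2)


Add coefficients mod 7:
x^0: 4 + 3 = 0 (mod 7)
x^1: 1 + 4 = 5 (mod 7)
x^2: 4 + 6 = 3 (mod 7)
Result: 5x + 3x^2

f + g = 5x + 3x^2


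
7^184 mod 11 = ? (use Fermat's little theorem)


Fermat's little theorem: if p is prime and gcd(a,p)=1, then a^(p-1) ≡ 1 (mod p)
p = 11 is prime, gcd(7,11) = 1
Reduce exponent: 184 mod 10 = 4
So 7^184 ≡ 7^4 (mod 11)
7^4 mod 11 = 3

7^184 ≡ 3 (mod 11)


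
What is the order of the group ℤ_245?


ℤ_n has n elements.

|ℤ_245| = 245


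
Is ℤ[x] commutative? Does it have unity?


Polynomial ring over ℤ (an integral domain) is a commutative integral domain with unity 1
Commutative: Yes
Integral domain: Yes
Has unity: Yes

ℤ[x]: Commutative=Yes, Unity=Yes


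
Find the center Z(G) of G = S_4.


Z(G) = {g ∈ G | gx = xg for all x ∈ G}
S_n is non-abelian for n ≥ 3; Z(S_4) is trivial

Z(S_4) = {e}


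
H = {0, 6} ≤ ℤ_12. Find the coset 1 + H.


1 + H = {1 + h (mod 12) : h ∈ H}
1+0=1, 1+6=7

1 + H = {1, 7}


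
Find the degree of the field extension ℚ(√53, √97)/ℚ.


[ℚ(√53,√97):ℚ] = [ℚ(√53,√97):ℚ(√53)]·[ℚ(√53):ℚ] = 2·2 = 4

[ℚ(√53, √97)/ℚ] = 4


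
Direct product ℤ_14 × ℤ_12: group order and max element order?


|ℤ_14 × ℤ_12| = 14 × 12 = 168
Max element order = lcm(14,12) = 84
Cyclic? No (gcd=2)

|ℤ_14×ℤ_12| = 168, max element order = 84


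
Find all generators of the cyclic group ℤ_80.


g generates ℤ_n iff gcd(g,n) = 1
Prime factors of 80: 2, 5
Generators are g ∈ {1,...,79} not divisible by any of these primes.
Generators: {1, 3, 7, 9, 11, 13, 17, 19, 21, 23, 27, 29, 31, 33, 37, 39, 41, 43, 47, 49, 51, 53, 57, 59, 61, 63, 67, 69, 71, 73, 77, 79}
Number of generators = φ(80) = 32

Generators of ℤ_80 = {1, 3, 7, 9, 11, 13, 17, 19, 21, 23, 27, 29, 31, 33, 37, 39, 41, 43, 47, 49, 51, 53, 57, 59, 61, 63, 67, 69, 71, 73, 77, 79}


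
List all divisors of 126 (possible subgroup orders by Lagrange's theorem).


Lagrange's theorem: |H| divides |G|
|G| = 126
Divisors of 126: 1, 2, 3, 6, 7, 9, 14, 18, 21, 42, 63, 126

Possible subgroup orders: {1, 2, 3, 6, 7, 9, 14, 18, 21, 42, 63, 126}


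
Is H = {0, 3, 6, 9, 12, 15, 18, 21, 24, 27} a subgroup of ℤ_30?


Subgroup test for H = {0, 3, 6, 9, 12, 15, 18, 21, 24, 27} in (ℤ_30, +):
(1) 0 ∈ H? Yes
(2) Closure: for all a,b ∈ H, (a+b) mod 30 ∈ H? Yes
(3) Inverses: for all a ∈ H, -a mod 30 ∈ H? Yes

Yes, H is a subgroup of ℤ_30


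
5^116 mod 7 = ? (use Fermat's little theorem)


Fermat's little theorem: if p is prime and gcd(a,p)=1, then a^(p-1) ≡ 1 (mod p)
p = 7 is prime, gcd(5,7) = 1
Reduce exponent: 116 mod 6 = 2
So 5^116 ≡ 5^2 (mod 7)
5^2 mod 7 = 4

5^116 ≡ 4 (mod 7)


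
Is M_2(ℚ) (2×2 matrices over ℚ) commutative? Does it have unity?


Matrix multiplication is non-commutative for n ≥ 2; the identity matrix I is the unity; singular matrices give zero divisors, so not an integral domain
Commutative: No
Integral domain: No
Has unity: Yes

M_2(ℚ) (2×2 matrices over ℚ): Commutative=No, Unity=Yes


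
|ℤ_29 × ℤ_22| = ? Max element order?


|ℤ_29 × ℤ_22| = 29 × 22 = 638
Max element order = lcm(29,22) = 638
Cyclic? Yes (gcd=1)

|ℤ_29×ℤ_22| = 638, max element order = 638


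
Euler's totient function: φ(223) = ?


Factor n: 223 = 223
φ(n) = n · ∏(1 - 1/p) over distinct primes p | n
φ(223) = 223 · (1 - 1/223) = 222

φ(223) = 222


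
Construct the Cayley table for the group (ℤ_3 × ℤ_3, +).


Elements: {(0,0), (0,1), (0,2), (1,0), (1,1), (1,2), (2,0), (2,1), (2,2)}
Operation: componentwise addition mod (3, 3)
Entry (a, b) = ((a₁+b₁) mod 3, (a₂+b₂) mod 3)

Cayley table:
      | (0,0) | (0,1) | (0,2) | (1,0) | (1,1) | (1,2) | (2,0) | (2,1) | (2,2)
(0,0) | (0,0) | (0,1) | (0,2) | (1,0) | (1,1) | (1,2) | (2,0) | (2,1) | (2,2)
(0,1) | (0,1) | (0,2) | (0,0) | (1,1) | (1,2) | (1,0) | (2,1) | (2,2) | (2,0)
(0,2) | (0,2) | (0,0) | (0,1) | (1,2) | (1,0) | (1,1) | (2,2) | (2,0) | (2,1)
(1,0) | (1,0) | (1,1) | (1,2) | (2,0) | (2,1) | (2,2) | (0,0) | (0,1) | (0,2)
(1,1) | (1,1) | (1,2) | (1,0) | (2,1) | (2,2) | (2,0) | (0,1) | (0,2) | (0,0)
(1,2) | (1,2) | (1,0) | (1,1) | (2,2) | (2,0) | (2,1) | (0,2) | (0,0) | (0,1)
(2,0) | (2,0) | (2,1) | (2,2) | (0,0) | (0,1) | (0,2) | (1,0) | (1,1) | (1,2)
(2,1) | (2,1) | (2,2) | (2,0) | (0,1) | (0,2) | (0,0) | (1,1) | (1,2) | (1,0)
(2,2) | (2,2) | (2,0) | (2,1) | (0,2) | (0,0) | (0,1) | (1,2) | (1,0) | (1,1)


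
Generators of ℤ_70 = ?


g generates ℤ_n iff gcd(g,n) = 1
Prime factors of 70: 2, 5, 7
Generators are g ∈ {1,...,69} not divisible by any of these primes.
Generators: {1, 3, 9, 11, 13, 17, 19, 23, 27, 29, 31, 33, 37, 39, 41, 43, 47, 51, 53, 57, 59, 61, 67, 69}
Number of generators = φ(70) = 24

Generators of ℤ_70 = {1, 3, 9, 11, 13, 17, 19, 23, 27, 29, 31, 33, 37, 39, 41, 43, 47, 51, 53, 57, 59, 61, 67, 69}
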